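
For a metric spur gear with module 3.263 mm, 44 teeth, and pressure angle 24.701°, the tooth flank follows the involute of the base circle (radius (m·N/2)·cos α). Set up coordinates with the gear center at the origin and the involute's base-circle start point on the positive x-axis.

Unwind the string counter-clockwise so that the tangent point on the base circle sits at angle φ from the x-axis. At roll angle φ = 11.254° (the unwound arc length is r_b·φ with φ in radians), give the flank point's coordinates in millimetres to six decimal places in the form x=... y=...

pitch radius r_p = m·N/2 = 3.263·44/2 = 71.786000
base radius r_b = r_p·cos α = 71.786000·cos 24.701° = 65.217644
roll angle φ = 11.254° = 0.19641935 rad
x = r_b·(cos φ + φ·sin φ) = 65.217644·(0.98077166 + 0.19641935·0.19515879) = 66.463603
y = r_b·(sin φ − φ·cos φ) = 65.217644·(0.19515879 − 0.19641935·0.98077166) = 0.164104

x=66.463603 y=0.164104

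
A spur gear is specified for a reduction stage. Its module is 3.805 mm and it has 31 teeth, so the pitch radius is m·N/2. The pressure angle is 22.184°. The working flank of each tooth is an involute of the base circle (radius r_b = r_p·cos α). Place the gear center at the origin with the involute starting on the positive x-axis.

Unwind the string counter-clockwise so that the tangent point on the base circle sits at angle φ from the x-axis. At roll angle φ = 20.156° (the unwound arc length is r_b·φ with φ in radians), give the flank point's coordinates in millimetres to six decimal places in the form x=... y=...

x=57.887164 y=0.782755

pitch radius r_p = m·N/2 = 3.805·31/2 = 58.977500
base radius r_b = r_p·cos α = 58.977500·cos 22.184° = 54.611753
roll angle φ = 20.156° = 0.35178856 rad
x = r_b·(cos φ + φ·sin φ) = 54.611753·(0.93875792 + 0.35178856·0.34457739) = 57.887164
y = r_b·(sin φ − φ·cos φ) = 54.611753·(0.34457739 − 0.35178856·0.93875792) = 0.782755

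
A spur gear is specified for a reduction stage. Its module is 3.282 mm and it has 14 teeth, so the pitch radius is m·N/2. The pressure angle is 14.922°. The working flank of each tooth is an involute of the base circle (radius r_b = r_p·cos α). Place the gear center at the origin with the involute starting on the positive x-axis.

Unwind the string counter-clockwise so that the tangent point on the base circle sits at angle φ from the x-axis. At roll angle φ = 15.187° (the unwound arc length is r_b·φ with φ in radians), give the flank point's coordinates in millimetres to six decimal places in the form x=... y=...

pitch radius r_p = m·N/2 = 3.282·14/2 = 22.974000
base radius r_b = r_p·cos α = 22.974000·cos 14.922° = 22.199254
roll angle φ = 15.187° = 0.26506315 rad
x = r_b·(cos φ + φ·sin φ) = 22.199254·(0.96507596 + 0.26506315·0.26197022) = 22.965453
y = r_b·(sin φ − φ·cos φ) = 22.199254·(0.26197022 − 0.26506315·0.96507596) = 0.136839

x=22.965453 y=0.136839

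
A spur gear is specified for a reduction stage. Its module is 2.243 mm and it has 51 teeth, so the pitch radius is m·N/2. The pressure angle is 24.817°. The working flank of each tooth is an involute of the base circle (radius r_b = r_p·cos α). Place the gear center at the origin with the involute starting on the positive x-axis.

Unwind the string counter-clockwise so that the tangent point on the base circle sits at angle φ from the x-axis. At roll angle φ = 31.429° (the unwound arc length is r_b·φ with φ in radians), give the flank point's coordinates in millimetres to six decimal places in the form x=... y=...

pitch radius r_p = m·N/2 = 2.243·51/2 = 57.196500
base radius r_b = r_p·cos α = 57.196500·cos 24.817° = 51.914574
roll angle φ = 31.429° = 0.54853953 rad
x = r_b·(cos φ + φ·sin φ) = 51.914574·(0.85328698 + 0.54853953·0.52144159) = 59.147224
y = r_b·(sin φ − φ·cos φ) = 51.914574·(0.52144159 − 0.54853953·0.85328698) = 2.771197

x=59.147224 y=2.771197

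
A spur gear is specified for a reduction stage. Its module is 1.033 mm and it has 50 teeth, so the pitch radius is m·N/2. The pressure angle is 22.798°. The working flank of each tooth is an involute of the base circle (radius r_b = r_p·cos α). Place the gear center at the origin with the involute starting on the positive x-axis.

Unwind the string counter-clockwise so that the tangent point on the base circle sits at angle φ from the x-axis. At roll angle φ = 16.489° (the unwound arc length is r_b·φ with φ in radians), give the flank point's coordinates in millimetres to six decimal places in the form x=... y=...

x=24.773031 y=0.187588

pitch radius r_p = m·N/2 = 1.033·50/2 = 25.825000
base radius r_b = r_p·cos α = 25.825000·cos 22.798° = 23.807465
roll angle φ = 16.489° = 0.28778734 rad
x = r_b·(cos φ + φ·sin φ) = 23.807465·(0.95887424 + 0.28778734·0.28383126) = 24.773031
y = r_b·(sin φ − φ·cos φ) = 23.807465·(0.28383126 − 0.28778734·0.95887424) = 0.187588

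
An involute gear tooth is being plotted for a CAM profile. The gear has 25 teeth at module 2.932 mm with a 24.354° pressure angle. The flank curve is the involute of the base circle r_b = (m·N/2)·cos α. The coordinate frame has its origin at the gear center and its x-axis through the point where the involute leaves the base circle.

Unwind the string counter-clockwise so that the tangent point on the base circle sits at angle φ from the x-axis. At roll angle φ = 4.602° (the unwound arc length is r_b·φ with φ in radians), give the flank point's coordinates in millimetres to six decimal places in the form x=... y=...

x=33.496228 y=0.005763

pitch radius r_p = m·N/2 = 2.932·25/2 = 36.650000
base radius r_b = r_p·cos α = 36.650000·cos 24.354° = 33.388701
roll angle φ = 4.602° = 0.08032005 rad
x = r_b·(cos φ + φ·sin φ) = 33.388701·(0.99677608 + 0.08032005·0.08023372) = 33.496228
y = r_b·(sin φ − φ·cos φ) = 33.388701·(0.08023372 − 0.08032005·0.99677608) = 0.005763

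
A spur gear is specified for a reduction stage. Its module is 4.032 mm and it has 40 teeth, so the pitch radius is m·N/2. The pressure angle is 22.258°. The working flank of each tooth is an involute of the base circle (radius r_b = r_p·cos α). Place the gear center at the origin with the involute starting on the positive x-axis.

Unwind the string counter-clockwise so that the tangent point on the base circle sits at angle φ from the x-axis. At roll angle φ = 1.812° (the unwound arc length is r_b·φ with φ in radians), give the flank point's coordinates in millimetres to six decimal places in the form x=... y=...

x=74.668635 y=0.000787

pitch radius r_p = m·N/2 = 4.032·40/2 = 80.640000
base radius r_b = r_p·cos α = 80.640000·cos 22.258° = 74.631322
roll angle φ = 1.812° = 0.03162537 rad
x = r_b·(cos φ + φ·sin φ) = 74.631322·(0.99949996 + 0.03162537·0.03162009) = 74.668635
y = r_b·(sin φ − φ·cos φ) = 74.631322·(0.03162009 − 0.03162537·0.99949996) = 0.000787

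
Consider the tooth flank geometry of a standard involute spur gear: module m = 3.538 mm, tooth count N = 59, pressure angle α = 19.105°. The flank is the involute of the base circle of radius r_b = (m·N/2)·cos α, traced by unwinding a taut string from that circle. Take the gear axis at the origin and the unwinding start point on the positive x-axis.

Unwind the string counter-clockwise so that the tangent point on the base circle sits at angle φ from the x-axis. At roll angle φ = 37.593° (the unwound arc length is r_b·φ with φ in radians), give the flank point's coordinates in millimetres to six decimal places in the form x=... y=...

x=117.619903 y=8.891892

pitch radius r_p = m·N/2 = 3.538·59/2 = 104.371000
base radius r_b = r_p·cos α = 104.371000·cos 19.105° = 98.622282
roll angle φ = 37.593° = 0.65612163 rad
x = r_b·(cos φ + φ·sin φ) = 98.622282·(0.79236418 + 0.65612163·0.61004836) = 117.619903
y = r_b·(sin φ − φ·cos φ) = 98.622282·(0.61004836 − 0.65612163·0.79236418) = 8.891892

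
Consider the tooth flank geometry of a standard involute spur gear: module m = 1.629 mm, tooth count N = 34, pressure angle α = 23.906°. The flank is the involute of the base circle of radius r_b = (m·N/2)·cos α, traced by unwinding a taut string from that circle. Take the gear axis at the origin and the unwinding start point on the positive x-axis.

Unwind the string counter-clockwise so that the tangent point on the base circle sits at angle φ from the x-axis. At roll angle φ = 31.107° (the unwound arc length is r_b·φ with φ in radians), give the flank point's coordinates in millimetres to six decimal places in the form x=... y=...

pitch radius r_p = m·N/2 = 1.629·34/2 = 27.693000
base radius r_b = r_p·cos α = 27.693000·cos 23.906° = 25.317260
roll angle φ = 31.107° = 0.54291957 rad
x = r_b·(cos φ + φ·sin φ) = 25.317260·(0.85620397 + 0.54291957·0.51663794) = 28.778049
y = r_b·(sin φ − φ·cos φ) = 25.317260·(0.51663794 − 0.54291957·0.85620397) = 1.311131

x=28.778049 y=1.311131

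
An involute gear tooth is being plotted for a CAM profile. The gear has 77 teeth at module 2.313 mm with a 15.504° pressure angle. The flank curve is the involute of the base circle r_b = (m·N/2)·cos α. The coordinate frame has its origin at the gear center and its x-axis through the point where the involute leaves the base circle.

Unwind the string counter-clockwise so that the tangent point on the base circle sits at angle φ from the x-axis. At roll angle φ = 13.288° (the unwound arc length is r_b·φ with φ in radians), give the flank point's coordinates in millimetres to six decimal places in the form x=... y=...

pitch radius r_p = m·N/2 = 2.313·77/2 = 89.050500
base radius r_b = r_p·cos α = 89.050500·cos 15.504° = 85.810112
roll angle φ = 13.288° = 0.23191935 rad
x = r_b·(cos φ + φ·sin φ) = 85.810112·(0.97322703 + 0.23191935·0.22984591) = 88.086890
y = r_b·(sin φ − φ·cos φ) = 85.810112·(0.22984591 − 0.23191935·0.97322703) = 0.354887

x=88.086890 y=0.354887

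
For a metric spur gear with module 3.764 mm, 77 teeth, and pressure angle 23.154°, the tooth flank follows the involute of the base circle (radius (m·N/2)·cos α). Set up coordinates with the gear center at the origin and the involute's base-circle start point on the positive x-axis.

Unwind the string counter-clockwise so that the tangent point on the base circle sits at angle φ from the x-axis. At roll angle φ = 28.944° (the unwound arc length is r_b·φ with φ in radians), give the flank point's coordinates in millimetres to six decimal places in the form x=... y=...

x=149.173243 y=5.580870

pitch radius r_p = m·N/2 = 3.764·77/2 = 144.914000
base radius r_b = r_p·cos α = 144.914000·cos 23.154° = 133.241369
roll angle φ = 28.944° = 0.50516810 rad
x = r_b·(cos φ + φ·sin φ) = 133.241369·(0.87509313 + 0.50516810·0.48395455) = 149.173243
y = r_b·(sin φ − φ·cos φ) = 133.241369·(0.48395455 − 0.50516810·0.87509313) = 5.580870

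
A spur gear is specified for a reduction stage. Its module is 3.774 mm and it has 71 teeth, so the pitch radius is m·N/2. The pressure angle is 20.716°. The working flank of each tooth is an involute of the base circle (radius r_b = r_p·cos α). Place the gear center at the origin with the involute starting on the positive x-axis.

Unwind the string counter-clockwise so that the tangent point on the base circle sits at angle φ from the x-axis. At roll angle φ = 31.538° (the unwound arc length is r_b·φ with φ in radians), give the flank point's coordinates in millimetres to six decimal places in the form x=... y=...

pitch radius r_p = m·N/2 = 3.774·71/2 = 133.977000
base radius r_b = r_p·cos α = 133.977000·cos 20.716° = 125.314755
roll angle φ = 31.538° = 0.55044194 rad
x = r_b·(cos φ + φ·sin φ) = 125.314755·(0.85229344 + 0.55044194·0.52306394) = 142.885109
y = r_b·(sin φ − φ·cos φ) = 125.314755·(0.52306394 − 0.55044194·0.85229344) = 6.757709

x=142.885109 y=6.757709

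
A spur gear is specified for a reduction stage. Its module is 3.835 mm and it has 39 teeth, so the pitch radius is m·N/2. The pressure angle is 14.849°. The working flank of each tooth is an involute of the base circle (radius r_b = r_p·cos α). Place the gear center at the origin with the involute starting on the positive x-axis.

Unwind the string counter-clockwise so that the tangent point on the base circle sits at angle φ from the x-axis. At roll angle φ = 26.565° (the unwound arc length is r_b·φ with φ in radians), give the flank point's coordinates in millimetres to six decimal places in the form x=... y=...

pitch radius r_p = m·N/2 = 3.835·39/2 = 74.782500
base radius r_b = r_p·cos α = 74.782500·cos 14.849° = 72.285107
roll angle φ = 26.565° = 0.46364672 rad
x = r_b·(cos φ + φ·sin φ) = 72.285107·(0.89442759 + 0.46364672·0.44721280) = 79.642020
y = r_b·(sin φ − φ·cos φ) = 72.285107·(0.44721280 − 0.46364672·0.89442759) = 2.350306

x=79.642020 y=2.350306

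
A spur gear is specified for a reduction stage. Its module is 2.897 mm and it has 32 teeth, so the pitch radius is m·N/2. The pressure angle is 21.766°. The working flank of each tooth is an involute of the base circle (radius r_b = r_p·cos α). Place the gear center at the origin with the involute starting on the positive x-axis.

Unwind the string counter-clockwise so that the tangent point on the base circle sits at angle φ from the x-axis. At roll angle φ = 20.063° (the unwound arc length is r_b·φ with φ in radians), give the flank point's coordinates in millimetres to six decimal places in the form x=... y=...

pitch radius r_p = m·N/2 = 2.897·32/2 = 46.352000
base radius r_b = r_p·cos α = 46.352000·cos 21.766° = 43.047382
roll angle φ = 20.063° = 0.35016541 rad
x = r_b·(cos φ + φ·sin φ) = 43.047382·(0.93931598 + 0.35016541·0.34305318) = 45.606176
y = r_b·(sin φ − φ·cos φ) = 43.047382·(0.34305318 − 0.35016541·0.93931598) = 0.608570

x=45.606176 y=0.608570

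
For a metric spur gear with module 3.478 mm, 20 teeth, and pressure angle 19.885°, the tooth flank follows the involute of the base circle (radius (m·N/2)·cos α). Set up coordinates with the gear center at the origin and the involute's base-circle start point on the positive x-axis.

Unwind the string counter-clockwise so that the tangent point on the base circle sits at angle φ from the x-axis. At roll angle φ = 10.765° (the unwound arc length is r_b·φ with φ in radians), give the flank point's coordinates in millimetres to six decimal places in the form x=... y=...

pitch radius r_p = m·N/2 = 3.478·20/2 = 34.780000
base radius r_b = r_p·cos α = 34.780000·cos 19.885° = 32.706319
roll angle φ = 10.765° = 0.18788469 rad
x = r_b·(cos φ + φ·sin φ) = 32.706319·(0.98240153 + 0.18788469·0.18678123) = 33.278512
y = r_b·(sin φ − φ·cos φ) = 32.706319·(0.18678123 − 0.18788469·0.98240153) = 0.072053

x=33.278512 y=0.072053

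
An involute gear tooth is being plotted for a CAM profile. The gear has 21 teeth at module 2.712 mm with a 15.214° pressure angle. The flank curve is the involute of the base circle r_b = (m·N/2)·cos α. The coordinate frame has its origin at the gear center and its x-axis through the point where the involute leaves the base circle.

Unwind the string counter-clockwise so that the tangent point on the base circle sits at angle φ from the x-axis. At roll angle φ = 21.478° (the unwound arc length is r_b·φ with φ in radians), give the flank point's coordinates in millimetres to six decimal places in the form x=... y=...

pitch radius r_p = m·N/2 = 2.712·21/2 = 28.476000
base radius r_b = r_p·cos α = 28.476000·cos 15.214° = 27.477985
roll angle φ = 21.478° = 0.37486182 rad
x = r_b·(cos φ + φ·sin φ) = 27.477985·(0.93055823 + 0.37486182·0.36614395) = 29.341311
y = r_b·(sin φ − φ·cos φ) = 27.477985·(0.36614395 − 0.37486182·0.93055823) = 0.475732

x=29.341311 y=0.475732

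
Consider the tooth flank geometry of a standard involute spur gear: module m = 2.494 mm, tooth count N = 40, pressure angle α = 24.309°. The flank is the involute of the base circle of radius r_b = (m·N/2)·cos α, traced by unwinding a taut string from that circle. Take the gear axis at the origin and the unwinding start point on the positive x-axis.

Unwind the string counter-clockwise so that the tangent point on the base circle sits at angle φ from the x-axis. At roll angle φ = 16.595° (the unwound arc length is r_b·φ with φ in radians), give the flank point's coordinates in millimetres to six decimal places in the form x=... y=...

x=47.324482 y=0.365091

pitch radius r_p = m·N/2 = 2.494·40/2 = 49.880000
base radius r_b = r_p·cos α = 49.880000·cos 24.309° = 45.457571
roll angle φ = 16.595° = 0.28963739 rad
x = r_b·(cos φ + φ·sin φ) = 45.457571·(0.95834750 + 0.28963739·0.28560474) = 47.324482
y = r_b·(sin φ − φ·cos φ) = 45.457571·(0.28560474 − 0.28963739·0.95834750) = 0.365091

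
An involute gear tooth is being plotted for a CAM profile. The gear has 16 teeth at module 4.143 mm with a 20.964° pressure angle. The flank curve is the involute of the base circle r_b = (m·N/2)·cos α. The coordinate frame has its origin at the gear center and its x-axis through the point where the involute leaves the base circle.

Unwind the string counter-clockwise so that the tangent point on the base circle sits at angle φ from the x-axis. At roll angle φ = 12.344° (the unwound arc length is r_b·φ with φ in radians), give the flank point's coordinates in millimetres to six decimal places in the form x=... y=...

x=31.660020 y=0.102689

pitch radius r_p = m·N/2 = 4.143·16/2 = 33.144000
base radius r_b = r_p·cos α = 33.144000·cos 20.964° = 30.950047
roll angle φ = 12.344° = 0.21544344 rad
x = r_b·(cos φ + φ·sin φ) = 30.950047·(0.97688169 + 0.21544344·0.21378064) = 31.660020
y = r_b·(sin φ − φ·cos φ) = 30.950047·(0.21378064 − 0.21544344·0.97688169) = 0.102689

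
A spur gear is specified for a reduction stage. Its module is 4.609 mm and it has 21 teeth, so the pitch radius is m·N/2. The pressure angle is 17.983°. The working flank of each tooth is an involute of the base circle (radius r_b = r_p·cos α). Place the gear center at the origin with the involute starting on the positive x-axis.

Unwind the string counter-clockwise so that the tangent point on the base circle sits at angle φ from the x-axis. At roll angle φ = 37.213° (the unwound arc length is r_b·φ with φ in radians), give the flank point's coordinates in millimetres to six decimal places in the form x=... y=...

x=54.738856 y=4.029092

pitch radius r_p = m·N/2 = 4.609·21/2 = 48.394500
base radius r_b = r_p·cos α = 48.394500·cos 17.983° = 46.030340
roll angle φ = 37.213° = 0.64948937 rad
x = r_b·(cos φ + φ·sin φ) = 46.030340·(0.79639272 + 0.64948937·0.60477983) = 54.738856
y = r_b·(sin φ − φ·cos φ) = 46.030340·(0.60477983 − 0.64948937·0.79639272) = 4.029092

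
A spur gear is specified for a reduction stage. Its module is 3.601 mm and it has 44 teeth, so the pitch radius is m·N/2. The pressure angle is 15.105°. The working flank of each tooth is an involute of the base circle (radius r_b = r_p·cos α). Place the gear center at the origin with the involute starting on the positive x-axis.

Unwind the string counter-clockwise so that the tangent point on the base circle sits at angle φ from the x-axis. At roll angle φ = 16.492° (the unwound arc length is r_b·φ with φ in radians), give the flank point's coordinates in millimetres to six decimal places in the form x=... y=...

x=79.587996 y=0.602981

pitch radius r_p = m·N/2 = 3.601·44/2 = 79.222000
base radius r_b = r_p·cos α = 79.222000·cos 15.105° = 76.484871
roll angle φ = 16.492° = 0.28783970 rad
x = r_b·(cos φ + φ·sin φ) = 76.484871·(0.95885938 + 0.28783970·0.28388147) = 79.587996
y = r_b·(sin φ − φ·cos φ) = 76.484871·(0.28388147 − 0.28783970·0.95885938) = 0.602981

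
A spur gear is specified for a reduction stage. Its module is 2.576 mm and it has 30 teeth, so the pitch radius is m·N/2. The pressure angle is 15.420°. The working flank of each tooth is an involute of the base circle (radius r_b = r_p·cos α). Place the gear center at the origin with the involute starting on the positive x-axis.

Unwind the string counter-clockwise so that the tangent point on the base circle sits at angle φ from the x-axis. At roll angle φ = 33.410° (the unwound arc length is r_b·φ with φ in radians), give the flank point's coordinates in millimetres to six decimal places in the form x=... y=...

x=43.053585 y=2.379119

pitch radius r_p = m·N/2 = 2.576·30/2 = 38.640000
base radius r_b = r_p·cos α = 38.640000·cos 15.420° = 37.249062
roll angle φ = 33.410° = 0.58311450 rad
x = r_b·(cos φ + φ·sin φ) = 37.249062·(0.83475177 + 0.58311450·0.55062644) = 43.053585
y = r_b·(sin φ − φ·cos φ) = 37.249062·(0.55062644 − 0.58311450·0.83475177) = 2.379119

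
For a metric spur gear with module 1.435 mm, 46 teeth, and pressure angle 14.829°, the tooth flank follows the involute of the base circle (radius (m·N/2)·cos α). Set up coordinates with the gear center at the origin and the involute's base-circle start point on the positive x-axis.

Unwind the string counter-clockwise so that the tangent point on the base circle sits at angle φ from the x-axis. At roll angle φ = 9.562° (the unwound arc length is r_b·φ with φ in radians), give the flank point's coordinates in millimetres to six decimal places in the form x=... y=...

pitch radius r_p = m·N/2 = 1.435·46/2 = 33.005000
base radius r_b = r_p·cos α = 33.005000·cos 14.829° = 31.905735
roll angle φ = 9.562° = 0.16688838 rad
x = r_b·(cos φ + φ·sin φ) = 31.905735·(0.98610643 + 0.16688838·0.16611477) = 32.346961
y = r_b·(sin φ − φ·cos φ) = 31.905735·(0.16611477 − 0.16688838·0.98610643) = 0.049296

x=32.346961 y=0.049296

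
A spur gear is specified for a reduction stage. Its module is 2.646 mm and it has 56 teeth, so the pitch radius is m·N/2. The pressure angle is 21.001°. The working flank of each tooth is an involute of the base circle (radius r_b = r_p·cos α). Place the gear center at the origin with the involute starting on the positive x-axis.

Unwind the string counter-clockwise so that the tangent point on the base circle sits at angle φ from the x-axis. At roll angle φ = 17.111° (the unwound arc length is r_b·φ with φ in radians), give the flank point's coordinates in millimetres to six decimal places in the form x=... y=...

x=72.182621 y=0.608633

pitch radius r_p = m·N/2 = 2.646·56/2 = 74.088000
base radius r_b = r_p·cos α = 74.088000·cos 21.001° = 69.166643
roll angle φ = 17.111° = 0.29864329 rad
x = r_b·(cos φ + φ·sin φ) = 69.166643·(0.95573655 + 0.29864329·0.29422382) = 72.182621
y = r_b·(sin φ − φ·cos φ) = 69.166643·(0.29422382 − 0.29864329·0.95573655) = 0.608633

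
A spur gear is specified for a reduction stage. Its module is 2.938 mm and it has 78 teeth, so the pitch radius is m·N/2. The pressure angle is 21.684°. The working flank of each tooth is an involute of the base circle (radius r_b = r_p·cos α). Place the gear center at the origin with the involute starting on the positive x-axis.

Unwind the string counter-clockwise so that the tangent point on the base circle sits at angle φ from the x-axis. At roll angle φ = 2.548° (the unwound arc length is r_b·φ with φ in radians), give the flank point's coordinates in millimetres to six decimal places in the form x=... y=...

pitch radius r_p = m·N/2 = 2.938·78/2 = 114.582000
base radius r_b = r_p·cos α = 114.582000·cos 21.684° = 106.473695
roll angle φ = 2.548° = 0.04447099 rad
x = r_b·(cos φ + φ·sin φ) = 106.473695·(0.99901133 + 0.04447099·0.04445633) = 106.578928
y = r_b·(sin φ − φ·cos φ) = 106.473695·(0.04445633 − 0.04447099·0.99901133) = 0.003121

x=106.578928 y=0.003121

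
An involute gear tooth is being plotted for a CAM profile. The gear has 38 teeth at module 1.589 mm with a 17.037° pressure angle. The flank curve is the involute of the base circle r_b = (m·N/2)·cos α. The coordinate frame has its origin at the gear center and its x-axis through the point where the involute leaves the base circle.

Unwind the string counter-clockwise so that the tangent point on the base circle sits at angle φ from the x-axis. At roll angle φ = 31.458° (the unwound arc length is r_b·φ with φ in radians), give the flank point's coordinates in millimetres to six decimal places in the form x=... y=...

x=32.894506 y=1.545053

pitch radius r_p = m·N/2 = 1.589·38/2 = 30.191000
base radius r_b = r_p·cos α = 30.191000·cos 17.037° = 28.866091
roll angle φ = 31.458° = 0.54904568 rad
x = r_b·(cos φ + φ·sin φ) = 28.866091·(0.85302295 + 0.54904568·0.52187341) = 32.894506
y = r_b·(sin φ − φ·cos φ) = 28.866091·(0.52187341 − 0.54904568·0.85302295) = 1.545053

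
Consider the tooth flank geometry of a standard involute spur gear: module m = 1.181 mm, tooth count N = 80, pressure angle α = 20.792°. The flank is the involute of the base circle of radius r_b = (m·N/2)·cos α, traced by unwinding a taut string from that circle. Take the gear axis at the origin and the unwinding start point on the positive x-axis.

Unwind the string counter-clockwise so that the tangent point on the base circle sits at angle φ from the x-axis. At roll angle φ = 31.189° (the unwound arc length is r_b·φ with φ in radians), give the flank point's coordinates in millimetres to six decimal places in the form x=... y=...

pitch radius r_p = m·N/2 = 1.181·80/2 = 47.240000
base radius r_b = r_p·cos α = 47.240000·cos 20.792° = 44.163507
roll angle φ = 31.189° = 0.54435074 rad
x = r_b·(cos φ + φ·sin φ) = 44.163507·(0.85546370 + 0.54435074·0.51786278) = 50.229925
y = r_b·(sin φ − φ·cos φ) = 44.163507·(0.51786278 − 0.54435074·0.85546370) = 2.304915

x=50.229925 y=2.304915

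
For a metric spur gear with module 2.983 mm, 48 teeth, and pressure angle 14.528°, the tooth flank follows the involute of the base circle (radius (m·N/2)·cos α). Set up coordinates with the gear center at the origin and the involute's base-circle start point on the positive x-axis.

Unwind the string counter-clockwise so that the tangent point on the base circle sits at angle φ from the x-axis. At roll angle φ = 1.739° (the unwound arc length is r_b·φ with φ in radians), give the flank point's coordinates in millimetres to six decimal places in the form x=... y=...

pitch radius r_p = m·N/2 = 2.983·48/2 = 71.592000
base radius r_b = r_p·cos α = 71.592000·cos 14.528° = 69.302858
roll angle φ = 1.739° = 0.03035128 rad
x = r_b·(cos φ + φ·sin φ) = 69.302858·(0.99953944 + 0.03035128·0.03034662) = 69.334771
y = r_b·(sin φ − φ·cos φ) = 69.302858·(0.03034662 − 0.03035128·0.99953944) = 0.000646

x=69.334771 y=0.000646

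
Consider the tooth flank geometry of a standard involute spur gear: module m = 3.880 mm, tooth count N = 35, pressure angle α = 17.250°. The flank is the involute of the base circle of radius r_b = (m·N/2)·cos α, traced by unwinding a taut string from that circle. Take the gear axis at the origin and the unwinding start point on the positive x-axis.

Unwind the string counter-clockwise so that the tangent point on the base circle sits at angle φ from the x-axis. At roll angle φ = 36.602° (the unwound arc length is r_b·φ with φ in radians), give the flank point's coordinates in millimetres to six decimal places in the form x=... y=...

x=76.757919 y=5.408533

pitch radius r_p = m·N/2 = 3.880·35/2 = 67.900000
base radius r_b = r_p·cos α = 67.900000·cos 17.250° = 64.845854
roll angle φ = 36.602° = 0.63882541 rad
x = r_b·(cos φ + φ·sin φ) = 64.845854·(0.80279666 + 0.63882541·0.59625290) = 76.757919
y = r_b·(sin φ − φ·cos φ) = 64.845854·(0.59625290 − 0.63882541·0.80279666) = 5.408533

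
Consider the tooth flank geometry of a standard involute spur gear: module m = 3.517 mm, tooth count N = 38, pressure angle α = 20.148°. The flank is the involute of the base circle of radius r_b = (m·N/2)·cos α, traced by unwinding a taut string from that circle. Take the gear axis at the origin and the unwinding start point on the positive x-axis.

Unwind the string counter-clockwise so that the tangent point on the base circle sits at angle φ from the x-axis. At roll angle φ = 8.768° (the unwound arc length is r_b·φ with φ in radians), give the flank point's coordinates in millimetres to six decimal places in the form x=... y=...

x=63.464100 y=0.074765

pitch radius r_p = m·N/2 = 3.517·38/2 = 66.823000
base radius r_b = r_p·cos α = 66.823000·cos 20.148° = 62.733835
roll angle φ = 8.768° = 0.15303047 rad
x = r_b·(cos φ + φ·sin φ) = 62.733835·(0.98831367 + 0.15303047·0.15243388) = 63.464100
y = r_b·(sin φ − φ·cos φ) = 62.733835·(0.15243388 − 0.15303047·0.98831367) = 0.074765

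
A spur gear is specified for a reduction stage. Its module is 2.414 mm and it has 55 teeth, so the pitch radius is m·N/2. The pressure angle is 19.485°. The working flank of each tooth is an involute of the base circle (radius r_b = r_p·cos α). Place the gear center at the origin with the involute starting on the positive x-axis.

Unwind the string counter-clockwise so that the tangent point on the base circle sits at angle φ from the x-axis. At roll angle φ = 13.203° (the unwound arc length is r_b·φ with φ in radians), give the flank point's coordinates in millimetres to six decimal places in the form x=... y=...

x=64.222663 y=0.253909

pitch radius r_p = m·N/2 = 2.414·55/2 = 66.385000
base radius r_b = r_p·cos α = 66.385000·cos 19.485° = 62.583055
roll angle φ = 13.203° = 0.23043582 rad
x = r_b·(cos φ + φ·sin φ) = 62.583055·(0.97356695 + 0.23043582·0.22840185) = 64.222663
y = r_b·(sin φ − φ·cos φ) = 62.583055·(0.22840185 − 0.23043582·0.97356695) = 0.253909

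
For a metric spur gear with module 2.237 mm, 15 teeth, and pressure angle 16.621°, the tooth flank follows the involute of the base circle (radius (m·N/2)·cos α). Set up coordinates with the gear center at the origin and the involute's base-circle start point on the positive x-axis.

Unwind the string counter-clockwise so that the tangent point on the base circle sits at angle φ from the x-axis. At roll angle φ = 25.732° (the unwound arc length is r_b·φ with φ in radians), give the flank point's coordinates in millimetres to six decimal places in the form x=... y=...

x=17.616957 y=0.475705

pitch radius r_p = m·N/2 = 2.237·15/2 = 16.777500
base radius r_b = r_p·cos α = 16.777500·cos 16.621° = 16.076499
roll angle φ = 25.732° = 0.44910812 rad
x = r_b·(cos φ + φ·sin φ) = 16.076499·(0.90083468 + 0.44910812·0.43416227) = 17.616957
y = r_b·(sin φ − φ·cos φ) = 16.076499·(0.43416227 − 0.44910812·0.90083468) = 0.475705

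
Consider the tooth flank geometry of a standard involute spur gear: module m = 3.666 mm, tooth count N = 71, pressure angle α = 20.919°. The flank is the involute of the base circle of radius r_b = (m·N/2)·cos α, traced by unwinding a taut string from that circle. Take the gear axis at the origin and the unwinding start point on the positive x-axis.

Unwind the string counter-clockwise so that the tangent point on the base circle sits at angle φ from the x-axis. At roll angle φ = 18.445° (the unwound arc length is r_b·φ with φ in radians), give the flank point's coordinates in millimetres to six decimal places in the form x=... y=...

x=127.701763 y=1.337972

pitch radius r_p = m·N/2 = 3.666·71/2 = 130.143000
base radius r_b = r_p·cos α = 130.143000·cos 20.919° = 121.564770
roll angle φ = 18.445° = 0.32192598 rad
x = r_b·(cos φ + φ·sin φ) = 121.564770·(0.94862781 + 0.32192598·0.31639418) = 127.701763
y = r_b·(sin φ − φ·cos φ) = 121.564770·(0.31639418 − 0.32192598·0.94862781) = 1.337972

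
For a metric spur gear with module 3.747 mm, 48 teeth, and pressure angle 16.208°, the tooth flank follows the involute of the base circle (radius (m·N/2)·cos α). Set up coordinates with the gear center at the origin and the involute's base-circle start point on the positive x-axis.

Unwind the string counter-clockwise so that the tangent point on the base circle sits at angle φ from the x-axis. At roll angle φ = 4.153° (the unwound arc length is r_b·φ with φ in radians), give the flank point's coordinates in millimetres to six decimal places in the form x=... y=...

x=86.580334 y=0.010956

pitch radius r_p = m·N/2 = 3.747·48/2 = 89.928000
base radius r_b = r_p·cos α = 89.928000·cos 16.208° = 86.353787
roll angle φ = 4.153° = 0.07248352 rad
x = r_b·(cos φ + φ·sin φ) = 86.353787·(0.99737422 + 0.07248352·0.07242007) = 86.580334
y = r_b·(sin φ − φ·cos φ) = 86.353787·(0.07242007 − 0.07248352·0.99737422) = 0.010956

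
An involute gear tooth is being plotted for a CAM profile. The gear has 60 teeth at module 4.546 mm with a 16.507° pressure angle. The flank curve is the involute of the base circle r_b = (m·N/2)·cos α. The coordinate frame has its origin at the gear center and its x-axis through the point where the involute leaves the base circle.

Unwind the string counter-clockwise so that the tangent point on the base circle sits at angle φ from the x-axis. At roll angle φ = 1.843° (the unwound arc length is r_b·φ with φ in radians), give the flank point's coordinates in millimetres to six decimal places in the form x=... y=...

pitch radius r_p = m·N/2 = 4.546·60/2 = 136.380000
base radius r_b = r_p·cos α = 136.380000·cos 16.507° = 130.759102
roll angle φ = 1.843° = 0.03216642 rad
x = r_b·(cos φ + φ·sin φ) = 130.759102·(0.99948271 + 0.03216642·0.03216087) = 130.826732
y = r_b·(sin φ − φ·cos φ) = 130.759102·(0.03216087 − 0.03216642·0.99948271) = 0.001450

x=130.826732 y=0.001450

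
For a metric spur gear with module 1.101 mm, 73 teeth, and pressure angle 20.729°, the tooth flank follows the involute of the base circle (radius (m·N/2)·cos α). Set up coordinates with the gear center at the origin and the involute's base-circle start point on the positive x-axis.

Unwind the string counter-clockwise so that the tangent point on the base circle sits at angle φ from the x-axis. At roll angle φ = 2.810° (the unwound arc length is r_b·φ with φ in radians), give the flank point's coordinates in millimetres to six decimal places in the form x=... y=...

pitch radius r_p = m·N/2 = 1.101·73/2 = 40.186500
base radius r_b = r_p·cos α = 40.186500·cos 20.729° = 37.585027
roll angle φ = 2.810° = 0.04904375 rad
x = r_b·(cos φ + φ·sin φ) = 37.585027·(0.99879760 + 0.04904375·0.04902409) = 37.630201
y = r_b·(sin φ − φ·cos φ) = 37.585027·(0.04902409 − 0.04904375·0.99879760) = 0.001478

x=37.630201 y=0.001478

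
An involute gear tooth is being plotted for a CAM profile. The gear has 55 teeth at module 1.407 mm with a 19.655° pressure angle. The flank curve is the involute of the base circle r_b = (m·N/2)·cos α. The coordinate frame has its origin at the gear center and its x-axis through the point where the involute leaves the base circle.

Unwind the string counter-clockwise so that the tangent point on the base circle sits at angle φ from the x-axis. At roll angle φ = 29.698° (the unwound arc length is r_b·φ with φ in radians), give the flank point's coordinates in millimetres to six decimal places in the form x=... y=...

x=41.008989 y=1.646398

pitch radius r_p = m·N/2 = 1.407·55/2 = 38.692500
base radius r_b = r_p·cos α = 38.692500·cos 19.655° = 36.438082
roll angle φ = 29.698° = 0.51832788 rad
x = r_b·(cos φ + φ·sin φ) = 36.438082·(0.86864881 + 0.51832788·0.49542835) = 41.008989
y = r_b·(sin φ − φ·cos φ) = 36.438082·(0.49542835 − 0.51832788·0.86864881) = 1.646398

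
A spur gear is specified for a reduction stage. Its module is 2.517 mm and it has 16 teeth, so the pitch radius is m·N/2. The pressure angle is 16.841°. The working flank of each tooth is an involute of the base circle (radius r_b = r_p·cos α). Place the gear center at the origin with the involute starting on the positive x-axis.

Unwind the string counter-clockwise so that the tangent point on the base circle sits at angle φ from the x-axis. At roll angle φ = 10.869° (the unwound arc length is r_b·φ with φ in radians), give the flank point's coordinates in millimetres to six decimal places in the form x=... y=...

pitch radius r_p = m·N/2 = 2.517·16/2 = 20.136000
base radius r_b = r_p·cos α = 20.136000·cos 16.841° = 19.272416
roll angle φ = 10.869° = 0.18969984 rad
x = r_b·(cos φ + φ·sin φ) = 19.272416·(0.98206088 + 0.18969984·0.18856412) = 19.616071
y = r_b·(sin φ − φ·cos φ) = 19.272416·(0.18856412 − 0.18969984·0.98206088) = 0.043697

x=19.616071 y=0.043697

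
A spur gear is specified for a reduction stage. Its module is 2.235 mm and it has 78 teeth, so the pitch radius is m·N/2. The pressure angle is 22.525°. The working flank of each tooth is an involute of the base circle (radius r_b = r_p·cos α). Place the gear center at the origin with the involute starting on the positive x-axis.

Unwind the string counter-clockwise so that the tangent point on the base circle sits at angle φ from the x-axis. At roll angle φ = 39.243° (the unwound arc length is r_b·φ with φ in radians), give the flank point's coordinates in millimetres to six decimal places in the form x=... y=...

x=97.243066 y=8.225542

pitch radius r_p = m·N/2 = 2.235·78/2 = 87.165000
base radius r_b = r_p·cos α = 87.165000·cos 22.525° = 80.515397
roll angle φ = 39.243° = 0.68491956 rad
x = r_b·(cos φ + φ·sin φ) = 80.515397·(0.77446994 + 0.68491956·0.63261071) = 97.243066
y = r_b·(sin φ − φ·cos φ) = 80.515397·(0.63261071 − 0.68491956·0.77446994) = 8.225542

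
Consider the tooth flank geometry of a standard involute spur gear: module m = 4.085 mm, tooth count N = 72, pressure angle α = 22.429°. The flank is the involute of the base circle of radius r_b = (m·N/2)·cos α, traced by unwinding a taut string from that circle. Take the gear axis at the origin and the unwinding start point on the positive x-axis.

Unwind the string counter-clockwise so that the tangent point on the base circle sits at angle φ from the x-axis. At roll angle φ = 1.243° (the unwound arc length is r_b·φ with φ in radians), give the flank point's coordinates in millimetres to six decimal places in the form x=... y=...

x=135.967343 y=0.000463

pitch radius r_p = m·N/2 = 4.085·72/2 = 147.060000
base radius r_b = r_p·cos α = 147.060000·cos 22.429° = 135.935358
roll angle φ = 1.243° = 0.02169444 rad
x = r_b·(cos φ + φ·sin φ) = 135.935358·(0.99976468 + 0.02169444·0.02169274) = 135.967343
y = r_b·(sin φ − φ·cos φ) = 135.935358·(0.02169274 − 0.02169444·0.99976468) = 0.000463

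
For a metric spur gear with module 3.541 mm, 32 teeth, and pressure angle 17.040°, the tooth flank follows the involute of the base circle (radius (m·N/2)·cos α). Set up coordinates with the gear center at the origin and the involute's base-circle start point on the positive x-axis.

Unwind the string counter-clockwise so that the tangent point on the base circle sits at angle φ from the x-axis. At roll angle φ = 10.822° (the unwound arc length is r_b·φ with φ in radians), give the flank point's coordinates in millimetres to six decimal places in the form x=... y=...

pitch radius r_p = m·N/2 = 3.541·32/2 = 56.656000
base radius r_b = r_p·cos α = 56.656000·cos 17.040° = 54.168825
roll angle φ = 10.822° = 0.18887953 rad
x = r_b·(cos φ + φ·sin φ) = 54.168825·(0.98221523 + 0.18887953·0.18775847) = 55.126473
y = r_b·(sin φ − φ·cos φ) = 54.168825·(0.18775847 − 0.18887953·0.98221523) = 0.121236

x=55.126473 y=0.121236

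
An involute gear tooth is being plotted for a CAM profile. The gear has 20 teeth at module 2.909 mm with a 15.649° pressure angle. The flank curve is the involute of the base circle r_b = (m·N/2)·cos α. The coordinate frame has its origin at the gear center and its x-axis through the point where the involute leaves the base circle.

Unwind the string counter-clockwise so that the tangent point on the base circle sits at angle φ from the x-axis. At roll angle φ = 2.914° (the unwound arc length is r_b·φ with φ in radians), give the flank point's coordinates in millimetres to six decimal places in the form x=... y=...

x=28.047903 y=0.001228

pitch radius r_p = m·N/2 = 2.909·20/2 = 29.090000
base radius r_b = r_p·cos α = 29.090000·cos 15.649° = 28.011699
roll angle φ = 2.914° = 0.05085889 rad
x = r_b·(cos φ + φ·sin φ) = 28.011699·(0.99870697 + 0.05085889·0.05083697) = 28.047903
y = r_b·(sin φ − φ·cos φ) = 28.011699·(0.05083697 − 0.05085889·0.99870697) = 0.001228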